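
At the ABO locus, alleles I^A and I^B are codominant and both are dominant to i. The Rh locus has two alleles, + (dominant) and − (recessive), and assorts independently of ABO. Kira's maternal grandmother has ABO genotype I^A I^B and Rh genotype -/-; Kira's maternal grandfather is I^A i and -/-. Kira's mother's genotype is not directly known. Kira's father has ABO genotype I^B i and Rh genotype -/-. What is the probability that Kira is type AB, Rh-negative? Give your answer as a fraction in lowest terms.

Kira's mother's ABO genotype from I^A I^B × I^A i: 1/4 I^A I^A, 1/4 I^A I^B, 1/4 I^A i, 1/4 I^B i.
Crossing each possibility with the father I^B i and summing P(type AB): 1/4·1/2 + 1/4·1/4 + 1/4·1/4 + 1/4·0 = 1/4.
Similarly for Rh via the mother's Rh distribution: P(Rh-) = 1.
Independent loci: 1/4 × 1 = 1/4.

1/4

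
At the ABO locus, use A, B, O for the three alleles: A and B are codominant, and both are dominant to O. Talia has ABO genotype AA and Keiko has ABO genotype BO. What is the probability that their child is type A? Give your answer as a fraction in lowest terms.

1/2

ABO cross AA × BO → offspring phenotypes: 1/2 A, 1/2 AB.
So P(type A) = 1/2.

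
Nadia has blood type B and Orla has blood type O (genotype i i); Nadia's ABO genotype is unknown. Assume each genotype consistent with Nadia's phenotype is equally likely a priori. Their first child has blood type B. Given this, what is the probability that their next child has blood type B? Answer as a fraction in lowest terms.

5/6

Possible genotypes: Nadia ∈ {I^B I^B, I^B i}; Orla ∈ {i i}.
Weight each parental genotype pair by prior × P(type-B child):
  I^B I^B × i i: posterior weight 2/3; P(next child type B) = 1.
  I^B i × i i: posterior weight 1/3; P(next child type B) = 1/2.
Weighted sum = 5/6.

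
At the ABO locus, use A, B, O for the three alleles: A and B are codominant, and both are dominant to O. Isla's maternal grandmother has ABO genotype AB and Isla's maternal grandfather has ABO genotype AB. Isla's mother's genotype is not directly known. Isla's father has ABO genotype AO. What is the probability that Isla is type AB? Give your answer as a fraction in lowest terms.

1/4

Isla's mother's ABO genotype from AB × AB: 1/4 AA, 1/2 AB, 1/4 BB.
Crossing each possibility with the father AO and summing P(type AB): 1/4·0 + 1/2·1/4 + 1/4·1/2 = 1/4.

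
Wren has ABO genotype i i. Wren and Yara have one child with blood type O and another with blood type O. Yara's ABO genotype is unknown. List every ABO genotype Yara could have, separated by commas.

I^A i, I^B i, i i

For each candidate genotype of Yara, check whether crossing it with i i can produce every observed child phenotype.
  I^A I^A → possible child types {A} ✗
  I^A I^B → possible child types {A, B} ✗
  I^A i → possible child types {O, A} ✓
  I^B I^B → possible child types {B} ✗
  I^B i → possible child types {O, B} ✓
  i i → possible child types {O} ✓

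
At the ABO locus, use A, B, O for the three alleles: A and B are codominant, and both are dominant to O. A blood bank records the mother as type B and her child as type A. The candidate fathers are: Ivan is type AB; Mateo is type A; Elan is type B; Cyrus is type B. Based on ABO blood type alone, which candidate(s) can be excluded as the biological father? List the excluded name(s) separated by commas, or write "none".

Elan, Cyrus

A candidate is excluded only if no genotype consistent with his phenotype could produce a type A child with a type B mother.
Elan (type B): no genotype consistent with that phenotype can produce a type-A child with a type-B mother.
Cyrus (type B): no genotype consistent with that phenotype can produce a type-A child with a type-B mother.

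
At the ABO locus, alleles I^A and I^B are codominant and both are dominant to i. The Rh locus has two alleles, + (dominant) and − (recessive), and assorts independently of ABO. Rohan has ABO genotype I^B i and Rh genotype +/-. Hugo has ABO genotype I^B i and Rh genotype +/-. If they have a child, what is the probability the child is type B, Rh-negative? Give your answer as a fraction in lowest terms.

3/16

ABO cross I^B i × I^B i → offspring phenotypes: 1/4 O, 3/4 B.
Rh cross +/- × +/- → 3/4 Rh+, 1/4 Rh-.
Independent loci: P(type B, Rh-negative) = 3/4 × 1/4 = 3/16.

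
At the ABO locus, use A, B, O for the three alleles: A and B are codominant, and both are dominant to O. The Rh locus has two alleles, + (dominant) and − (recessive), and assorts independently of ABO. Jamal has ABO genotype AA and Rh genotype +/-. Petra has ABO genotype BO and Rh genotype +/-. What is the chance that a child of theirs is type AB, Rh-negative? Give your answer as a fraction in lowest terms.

1/8

ABO cross AA × BO → offspring phenotypes: 1/2 A, 1/2 AB.
Rh cross +/- × +/- → 3/4 Rh+, 1/4 Rh-.
Independent loci: P(type AB, Rh-negative) = 1/2 × 1/4 = 1/8.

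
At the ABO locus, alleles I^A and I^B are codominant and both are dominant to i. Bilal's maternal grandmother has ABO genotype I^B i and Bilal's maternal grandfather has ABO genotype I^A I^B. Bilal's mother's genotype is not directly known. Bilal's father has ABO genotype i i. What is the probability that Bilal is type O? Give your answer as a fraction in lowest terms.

1/4

Bilal's mother's ABO genotype from I^B i × I^A I^B: 1/4 I^A I^B, 1/4 I^A i, 1/4 I^B I^B, 1/4 I^B i.
Crossing each possibility with the father i i and summing P(type O): 1/4·0 + 1/4·1/2 + 1/4·0 + 1/4·1/2 = 1/4.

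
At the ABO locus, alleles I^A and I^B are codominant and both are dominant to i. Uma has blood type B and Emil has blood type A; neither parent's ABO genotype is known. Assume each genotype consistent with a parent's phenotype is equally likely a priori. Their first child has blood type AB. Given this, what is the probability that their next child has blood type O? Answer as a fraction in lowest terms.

Possible genotypes: Uma ∈ {I^B I^B, I^B i}; Emil ∈ {I^A I^A, I^A i}.
Weight each parental genotype pair by prior × P(type-AB child):
  I^B I^B × I^A I^A: posterior weight 4/9; P(next child type O) = 0.
  I^B I^B × I^A i: posterior weight 2/9; P(next child type O) = 0.
  I^B i × I^A I^A: posterior weight 2/9; P(next child type O) = 0.
  I^B i × I^A i: posterior weight 1/9; P(next child type O) = 1/4.
Weighted sum = 1/36.

1/36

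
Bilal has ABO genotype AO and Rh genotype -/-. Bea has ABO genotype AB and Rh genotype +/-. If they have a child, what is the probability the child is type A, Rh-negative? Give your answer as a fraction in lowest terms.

1/4

ABO cross AO × AB → offspring phenotypes: 1/2 A, 1/4 B, 1/4 AB.
Rh cross -/- × +/- → 1/2 Rh+, 1/2 Rh-.
Independent loci: P(type A, Rh-negative) = 1/2 × 1/2 = 1/4.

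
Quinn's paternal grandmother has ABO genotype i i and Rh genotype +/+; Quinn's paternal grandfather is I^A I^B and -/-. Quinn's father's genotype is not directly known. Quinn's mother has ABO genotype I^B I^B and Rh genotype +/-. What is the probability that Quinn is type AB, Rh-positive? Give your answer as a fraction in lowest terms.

3/16

Quinn's father's ABO genotype from i i × I^A I^B: 1/2 I^A i, 1/2 I^B i.
Crossing each possibility with the mother I^B I^B and summing P(type AB): 1/2·1/2 + 1/2·0 = 1/4.
Similarly for Rh via the father's Rh distribution: P(Rh+) = 3/4.
Independent loci: 1/4 × 3/4 = 3/16.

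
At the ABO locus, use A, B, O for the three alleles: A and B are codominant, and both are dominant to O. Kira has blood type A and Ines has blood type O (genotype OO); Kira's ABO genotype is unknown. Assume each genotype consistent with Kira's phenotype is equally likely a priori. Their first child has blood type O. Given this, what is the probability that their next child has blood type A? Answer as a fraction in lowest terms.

Possible genotypes: Kira ∈ {AA, AO}; Ines ∈ {OO}.
Weight each parental genotype pair by prior × P(type-O child):
  AO × OO: posterior weight 1; P(next child type A) = 1/2.
Weighted sum = 1/2.

1/2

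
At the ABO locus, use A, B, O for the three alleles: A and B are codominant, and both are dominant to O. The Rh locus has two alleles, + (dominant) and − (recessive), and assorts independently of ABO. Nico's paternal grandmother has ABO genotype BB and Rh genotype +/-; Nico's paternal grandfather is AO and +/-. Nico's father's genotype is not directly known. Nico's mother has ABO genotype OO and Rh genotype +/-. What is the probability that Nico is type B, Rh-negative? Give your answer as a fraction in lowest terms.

1/8

Nico's father's ABO genotype from BB × AO: 1/2 AB, 1/2 BO.
Crossing each possibility with the mother OO and summing P(type B): 1/2·1/2 + 1/2·1/2 = 1/2.
Similarly for Rh via the father's Rh distribution: P(Rh-) = 1/4.
Independent loci: 1/2 × 1/4 = 1/8.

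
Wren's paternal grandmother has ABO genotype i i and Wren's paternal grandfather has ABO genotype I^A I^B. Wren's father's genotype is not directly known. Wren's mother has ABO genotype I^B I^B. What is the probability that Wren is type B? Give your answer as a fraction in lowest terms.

Wren's father's ABO genotype from i i × I^A I^B: 1/2 I^A i, 1/2 I^B i.
Crossing each possibility with the mother I^B I^B and summing P(type B): 1/2·1/2 + 1/2·1 = 3/4.

3/4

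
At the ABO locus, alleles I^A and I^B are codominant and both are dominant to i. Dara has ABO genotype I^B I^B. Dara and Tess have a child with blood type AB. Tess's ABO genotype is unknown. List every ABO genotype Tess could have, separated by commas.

For each candidate genotype of Tess, check whether crossing it with I^B I^B can produce every observed child phenotype.
  I^A I^A → possible child types {AB} ✓
  I^A I^B → possible child types {B, AB} ✓
  I^A i → possible child types {B, AB} ✓
  I^B I^B → possible child types {B} ✗
  I^B i → possible child types {B} ✗
  i i → possible child types {B} ✗

I^A I^A, I^A I^B, I^A i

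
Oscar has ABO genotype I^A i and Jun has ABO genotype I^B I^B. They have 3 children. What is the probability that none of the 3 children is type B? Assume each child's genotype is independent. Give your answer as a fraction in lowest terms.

1/8

ABO cross I^A i × I^B I^B → 1/2 B, 1/2 AB.
So P(type B) = 1/2 per child.
P(not type B) = 1/2 for one child; (1/2)^3 = 1/8.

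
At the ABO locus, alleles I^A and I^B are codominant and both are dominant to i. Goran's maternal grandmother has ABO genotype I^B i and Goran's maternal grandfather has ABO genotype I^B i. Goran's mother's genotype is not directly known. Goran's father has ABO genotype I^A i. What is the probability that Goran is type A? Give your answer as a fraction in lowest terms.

Goran's mother's ABO genotype from I^B i × I^B i: 1/4 I^B I^B, 1/2 I^B i, 1/4 i i.
Crossing each possibility with the father I^A i and summing P(type A): 1/4·0 + 1/2·1/4 + 1/4·1/2 = 1/4.

1/4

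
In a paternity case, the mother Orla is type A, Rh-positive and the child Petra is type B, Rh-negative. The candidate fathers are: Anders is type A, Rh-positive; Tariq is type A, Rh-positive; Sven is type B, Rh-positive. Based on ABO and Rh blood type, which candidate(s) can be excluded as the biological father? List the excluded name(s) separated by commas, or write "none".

Anders, Tariq

A candidate is excluded only if no genotype consistent with his phenotype could produce a type B, Rh-negative child with a type A, Rh-positive mother.
Anders (type A, Rh+): no genotype consistent with that phenotype can produce a type-B Rh- child with a type-A mother.
Tariq (type A, Rh+): no genotype consistent with that phenotype can produce a type-B Rh- child with a type-A mother.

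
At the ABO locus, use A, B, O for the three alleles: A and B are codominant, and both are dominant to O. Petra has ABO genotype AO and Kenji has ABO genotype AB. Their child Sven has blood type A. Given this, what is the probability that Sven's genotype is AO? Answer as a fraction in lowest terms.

1/2

Cross AO × AB → 1/4 AA, 1/4 AB, 1/4 AO, 1/4 BO.
Type-A genotypes among offspring: AA (1/4), AO (1/4); total 1/2.
P(AO | type A) = (1/4) / (1/2) = 1/2.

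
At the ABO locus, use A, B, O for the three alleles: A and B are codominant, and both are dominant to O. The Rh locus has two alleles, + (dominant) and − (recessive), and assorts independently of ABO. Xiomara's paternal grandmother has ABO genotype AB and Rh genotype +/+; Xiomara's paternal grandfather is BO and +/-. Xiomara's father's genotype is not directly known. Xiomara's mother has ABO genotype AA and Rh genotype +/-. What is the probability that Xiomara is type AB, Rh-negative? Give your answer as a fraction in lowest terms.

Xiomara's father's ABO genotype from AB × BO: 1/4 AB, 1/4 AO, 1/4 BB, 1/4 BO.
Crossing each possibility with the mother AA and summing P(type AB): 1/4·1/2 + 1/4·0 + 1/4·1 + 1/4·1/2 = 1/2.
Similarly for Rh via the father's Rh distribution: P(Rh-) = 1/8.
Independent loci: 1/2 × 1/8 = 1/16.

1/16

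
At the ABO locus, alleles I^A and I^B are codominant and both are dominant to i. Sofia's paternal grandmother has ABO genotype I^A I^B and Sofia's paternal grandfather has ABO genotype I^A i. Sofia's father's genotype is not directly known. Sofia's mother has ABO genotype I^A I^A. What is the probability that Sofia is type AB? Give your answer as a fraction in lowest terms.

1/4

Sofia's father's ABO genotype from I^A I^B × I^A i: 1/4 I^A I^A, 1/4 I^A I^B, 1/4 I^A i, 1/4 I^B i.
Crossing each possibility with the mother I^A I^A and summing P(type AB): 1/4·0 + 1/4·1/2 + 1/4·0 + 1/4·1/2 = 1/4.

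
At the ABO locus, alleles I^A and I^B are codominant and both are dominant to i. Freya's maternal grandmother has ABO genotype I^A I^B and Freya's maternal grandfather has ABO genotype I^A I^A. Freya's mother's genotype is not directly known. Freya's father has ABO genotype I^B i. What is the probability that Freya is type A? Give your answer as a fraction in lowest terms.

Freya's mother's ABO genotype from I^A I^B × I^A I^A: 1/2 I^A I^A, 1/2 I^A I^B.
Crossing each possibility with the father I^B i and summing P(type A): 1/2·1/2 + 1/2·1/4 = 3/8.

3/8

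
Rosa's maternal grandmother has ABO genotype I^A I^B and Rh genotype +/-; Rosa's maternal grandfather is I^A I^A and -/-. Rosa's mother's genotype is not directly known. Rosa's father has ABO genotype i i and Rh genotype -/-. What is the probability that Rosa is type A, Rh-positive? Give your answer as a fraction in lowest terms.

Rosa's mother's ABO genotype from I^A I^B × I^A I^A: 1/2 I^A I^A, 1/2 I^A I^B.
Crossing each possibility with the father i i and summing P(type A): 1/2·1 + 1/2·1/2 = 3/4.
Similarly for Rh via the mother's Rh distribution: P(Rh+) = 1/4.
Independent loci: 3/4 × 1/4 = 3/16.

3/16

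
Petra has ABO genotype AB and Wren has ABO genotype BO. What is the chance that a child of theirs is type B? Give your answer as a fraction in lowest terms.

ABO cross AB × BO → offspring phenotypes: 1/4 A, 1/2 B, 1/4 AB.
So P(type B) = 1/2.

1/2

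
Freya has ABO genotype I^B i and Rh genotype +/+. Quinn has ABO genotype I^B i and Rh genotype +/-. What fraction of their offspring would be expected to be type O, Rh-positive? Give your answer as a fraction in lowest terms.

1/4

ABO cross I^B i × I^B i → offspring phenotypes: 1/4 O, 3/4 B.
Rh cross +/+ × +/- → 1 Rh+.
Independent loci: P(type O, Rh-positive) = 1/4 × 1 = 1/4.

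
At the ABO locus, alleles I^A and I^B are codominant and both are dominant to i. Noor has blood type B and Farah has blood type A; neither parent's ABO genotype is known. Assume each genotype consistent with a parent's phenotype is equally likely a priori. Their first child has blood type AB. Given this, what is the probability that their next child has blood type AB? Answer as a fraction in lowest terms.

25/36

Possible genotypes: Noor ∈ {I^B I^B, I^B i}; Farah ∈ {I^A I^A, I^A i}.
Weight each parental genotype pair by prior × P(type-AB child):
  I^B I^B × I^A I^A: posterior weight 4/9; P(next child type AB) = 1.
  I^B I^B × I^A i: posterior weight 2/9; P(next child type AB) = 1/2.
  I^B i × I^A I^A: posterior weight 2/9; P(next child type AB) = 1/2.
  I^B i × I^A i: posterior weight 1/9; P(next child type AB) = 1/4.
Weighted sum = 25/36.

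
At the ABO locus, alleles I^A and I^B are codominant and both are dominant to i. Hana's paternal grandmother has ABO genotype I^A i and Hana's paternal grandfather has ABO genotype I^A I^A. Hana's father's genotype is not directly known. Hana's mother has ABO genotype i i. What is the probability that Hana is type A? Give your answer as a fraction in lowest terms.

3/4

Hana's father's ABO genotype from I^A i × I^A I^A: 1/2 I^A I^A, 1/2 I^A i.
Crossing each possibility with the mother i i and summing P(type A): 1/2·1 + 1/2·1/2 = 3/4.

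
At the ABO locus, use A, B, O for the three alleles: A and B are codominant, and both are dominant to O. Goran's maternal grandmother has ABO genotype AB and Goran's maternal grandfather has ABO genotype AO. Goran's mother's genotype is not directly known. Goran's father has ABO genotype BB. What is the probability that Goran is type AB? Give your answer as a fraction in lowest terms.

Goran's mother's ABO genotype from AB × AO: 1/4 AA, 1/4 AB, 1/4 AO, 1/4 BO.
Crossing each possibility with the father BB and summing P(type AB): 1/4·1 + 1/4·1/2 + 1/4·1/2 + 1/4·0 = 1/2.

1/2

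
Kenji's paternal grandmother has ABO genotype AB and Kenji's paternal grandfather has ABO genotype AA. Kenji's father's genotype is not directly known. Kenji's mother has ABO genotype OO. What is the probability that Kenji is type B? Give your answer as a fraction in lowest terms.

1/4

Kenji's father's ABO genotype from AB × AA: 1/2 AA, 1/2 AB.
Crossing each possibility with the mother OO and summing P(type B): 1/2·0 + 1/2·1/2 = 1/4.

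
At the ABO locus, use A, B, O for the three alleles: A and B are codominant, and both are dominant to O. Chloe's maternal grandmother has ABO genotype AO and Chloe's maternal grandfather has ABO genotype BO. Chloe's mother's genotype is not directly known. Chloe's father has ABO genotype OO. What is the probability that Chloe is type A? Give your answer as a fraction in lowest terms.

1/4

Chloe's mother's ABO genotype from AO × BO: 1/4 AB, 1/4 AO, 1/4 BO, 1/4 OO.
Crossing each possibility with the father OO and summing P(type A): 1/4·1/2 + 1/4·1/2 + 1/4·0 + 1/4·0 = 1/4.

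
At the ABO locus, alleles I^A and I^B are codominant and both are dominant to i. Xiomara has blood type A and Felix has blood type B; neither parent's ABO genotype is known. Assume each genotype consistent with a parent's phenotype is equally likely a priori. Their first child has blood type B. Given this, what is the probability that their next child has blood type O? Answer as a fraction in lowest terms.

Possible genotypes: Xiomara ∈ {I^A I^A, I^A i}; Felix ∈ {I^B I^B, I^B i}.
Weight each parental genotype pair by prior × P(type-B child):
  I^A i × I^B I^B: posterior weight 2/3; P(next child type O) = 0.
  I^A i × I^B i: posterior weight 1/3; P(next child type O) = 1/4.
Weighted sum = 1/12.

1/12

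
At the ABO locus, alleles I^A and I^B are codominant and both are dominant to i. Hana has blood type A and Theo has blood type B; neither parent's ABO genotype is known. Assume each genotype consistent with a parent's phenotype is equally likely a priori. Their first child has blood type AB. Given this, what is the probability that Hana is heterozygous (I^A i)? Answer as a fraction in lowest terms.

1/3

Possible genotypes: Hana ∈ {I^A I^A, I^A i}; Theo ∈ {I^B I^B, I^B i}.
Weight each parental genotype pair by prior × P(type-AB child):
  I^A I^A × I^B I^B: posterior weight 4/9.
  I^A I^A × I^B i: posterior weight 2/9.
  I^A i × I^B I^B: posterior weight 2/9.
  I^A i × I^B i: posterior weight 1/9.
Sum the posterior weight over pairs where Hana is I^A i: 1/3.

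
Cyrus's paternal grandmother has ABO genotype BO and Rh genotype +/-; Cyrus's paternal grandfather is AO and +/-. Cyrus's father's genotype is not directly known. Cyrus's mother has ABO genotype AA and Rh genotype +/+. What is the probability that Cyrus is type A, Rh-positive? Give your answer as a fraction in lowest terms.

3/4

Cyrus's father's ABO genotype from BO × AO: 1/4 AB, 1/4 AO, 1/4 BO, 1/4 OO.
Crossing each possibility with the mother AA and summing P(type A): 1/4·1/2 + 1/4·1 + 1/4·1/2 + 1/4·1 = 3/4.
Similarly for Rh via the father's Rh distribution: P(Rh+) = 1.
Independent loci: 3/4 × 1 = 3/4.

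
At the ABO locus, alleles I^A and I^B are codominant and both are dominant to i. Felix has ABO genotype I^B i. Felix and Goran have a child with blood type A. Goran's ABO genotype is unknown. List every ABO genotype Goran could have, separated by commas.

I^A I^A, I^A I^B, I^A i

For each candidate genotype of Goran, check whether crossing it with I^B i can produce every observed child phenotype.
  I^A I^A → possible child types {A, AB} ✓
  I^A I^B → possible child types {A, B, AB} ✓
  I^A i → possible child types {O, A, B, AB} ✓
  I^B I^B → possible child types {B} ✗
  I^B i → possible child types {O, B} ✗
  i i → possible child types {O, B} ✗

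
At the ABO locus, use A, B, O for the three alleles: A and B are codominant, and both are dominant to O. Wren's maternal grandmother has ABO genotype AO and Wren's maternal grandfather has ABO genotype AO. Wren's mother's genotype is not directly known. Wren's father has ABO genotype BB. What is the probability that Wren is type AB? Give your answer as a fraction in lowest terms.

Wren's mother's ABO genotype from AO × AO: 1/4 AA, 1/2 AO, 1/4 OO.
Crossing each possibility with the father BB and summing P(type AB): 1/4·1 + 1/2·1/2 + 1/4·0 = 1/2.

1/2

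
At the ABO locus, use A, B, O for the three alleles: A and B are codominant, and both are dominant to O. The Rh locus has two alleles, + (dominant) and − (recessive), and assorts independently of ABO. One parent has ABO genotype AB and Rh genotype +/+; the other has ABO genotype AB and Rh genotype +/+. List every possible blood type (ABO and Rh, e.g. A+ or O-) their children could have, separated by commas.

A+, B+, AB+

Gametes from AB × AB give offspring ABO genotypes AA, AB, BB, i.e. phenotypes A, B, AB.
Rh cross +/+ × +/+ → phenotypes Rh+.
Combining independently: A+, B+, AB+.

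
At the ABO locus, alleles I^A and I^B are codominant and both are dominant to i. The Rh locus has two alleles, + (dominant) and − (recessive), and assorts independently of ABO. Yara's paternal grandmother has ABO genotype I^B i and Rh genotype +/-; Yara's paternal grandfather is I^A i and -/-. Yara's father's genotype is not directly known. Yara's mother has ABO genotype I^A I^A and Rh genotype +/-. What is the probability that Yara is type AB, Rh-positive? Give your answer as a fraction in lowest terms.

Yara's father's ABO genotype from I^B i × I^A i: 1/4 I^A I^B, 1/4 I^A i, 1/4 I^B i, 1/4 i i.
Crossing each possibility with the mother I^A I^A and summing P(type AB): 1/4·1/2 + 1/4·0 + 1/4·1/2 + 1/4·0 = 1/4.
Similarly for Rh via the father's Rh distribution: P(Rh+) = 5/8.
Independent loci: 1/4 × 5/8 = 5/32.

5/32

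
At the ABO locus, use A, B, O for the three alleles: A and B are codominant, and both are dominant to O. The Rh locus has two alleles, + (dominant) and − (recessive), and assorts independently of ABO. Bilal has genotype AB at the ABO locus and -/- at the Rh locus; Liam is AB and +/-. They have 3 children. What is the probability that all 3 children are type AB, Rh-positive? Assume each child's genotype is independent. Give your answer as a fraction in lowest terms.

1/64

ABO cross AB × AB → 1/4 A, 1/4 B, 1/2 AB.
Rh cross -/- × +/- → 1/2 Rh+, 1/2 Rh-; so P(type AB, Rh-positive) = 1/2 × 1/2 = 1/4 per child.
All 3 independent: (1/4)^3 = 1/64.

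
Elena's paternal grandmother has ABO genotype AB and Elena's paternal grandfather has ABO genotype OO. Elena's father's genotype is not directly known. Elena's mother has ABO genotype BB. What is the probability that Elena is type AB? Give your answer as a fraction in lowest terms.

Elena's father's ABO genotype from AB × OO: 1/2 AO, 1/2 BO.
Crossing each possibility with the mother BB and summing P(type AB): 1/2·1/2 + 1/2·0 = 1/4.

1/4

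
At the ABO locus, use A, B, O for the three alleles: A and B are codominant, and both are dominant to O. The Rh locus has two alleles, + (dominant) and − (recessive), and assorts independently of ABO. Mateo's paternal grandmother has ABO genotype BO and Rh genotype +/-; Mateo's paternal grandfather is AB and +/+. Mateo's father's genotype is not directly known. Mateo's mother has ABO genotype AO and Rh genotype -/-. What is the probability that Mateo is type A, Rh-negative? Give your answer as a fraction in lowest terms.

Mateo's father's ABO genotype from BO × AB: 1/4 AB, 1/4 AO, 1/4 BB, 1/4 BO.
Crossing each possibility with the mother AO and summing P(type A): 1/4·1/2 + 1/4·3/4 + 1/4·0 + 1/4·1/4 = 3/8.
Similarly for Rh via the father's Rh distribution: P(Rh-) = 1/4.
Independent loci: 3/8 × 1/4 = 3/32.

3/32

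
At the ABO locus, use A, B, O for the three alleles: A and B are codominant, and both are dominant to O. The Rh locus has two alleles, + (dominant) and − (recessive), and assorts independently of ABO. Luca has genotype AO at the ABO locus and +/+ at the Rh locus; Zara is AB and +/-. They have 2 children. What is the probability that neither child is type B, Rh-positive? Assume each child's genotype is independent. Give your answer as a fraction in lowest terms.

9/16

ABO cross AO × AB → 1/2 A, 1/4 B, 1/4 AB.
Rh cross +/+ × +/- → 1 Rh+; so P(type B, Rh-positive) = 1/4 × 1 = 1/4 per child.
P(not type B, Rh-positive) = 3/4 for one child; (3/4)^2 = 9/16.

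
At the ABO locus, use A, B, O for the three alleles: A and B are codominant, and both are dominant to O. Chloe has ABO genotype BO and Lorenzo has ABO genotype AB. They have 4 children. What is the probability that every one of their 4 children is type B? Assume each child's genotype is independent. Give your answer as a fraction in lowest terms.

1/16

ABO cross BO × AB → 1/4 A, 1/2 B, 1/4 AB.
So P(type B) = 1/2 per child.
All 4 independent: (1/2)^4 = 1/16.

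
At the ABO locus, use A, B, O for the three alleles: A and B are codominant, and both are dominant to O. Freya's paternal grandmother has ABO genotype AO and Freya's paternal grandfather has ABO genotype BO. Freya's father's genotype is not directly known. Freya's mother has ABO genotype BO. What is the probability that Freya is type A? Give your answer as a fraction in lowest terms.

Freya's father's ABO genotype from AO × BO: 1/4 AB, 1/4 AO, 1/4 BO, 1/4 OO.
Crossing each possibility with the mother BO and summing P(type A): 1/4·1/4 + 1/4·1/4 + 1/4·0 + 1/4·0 = 1/8.

1/8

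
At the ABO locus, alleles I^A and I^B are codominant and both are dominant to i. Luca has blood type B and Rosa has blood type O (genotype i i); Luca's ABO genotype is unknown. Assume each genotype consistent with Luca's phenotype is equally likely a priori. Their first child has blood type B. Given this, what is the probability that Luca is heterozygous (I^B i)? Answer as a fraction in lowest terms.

1/3

Possible genotypes: Luca ∈ {I^B I^B, I^B i}; Rosa ∈ {i i}.
Weight each parental genotype pair by prior × P(type-B child):
  I^B I^B × i i: posterior weight 2/3.
  I^B i × i i: posterior weight 1/3.
Sum the posterior weight over pairs where Luca is I^B i: 1/3.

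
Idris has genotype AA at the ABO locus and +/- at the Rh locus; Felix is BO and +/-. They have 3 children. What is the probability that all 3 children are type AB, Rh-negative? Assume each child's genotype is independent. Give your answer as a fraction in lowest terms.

ABO cross AA × BO → 1/2 A, 1/2 AB.
Rh cross +/- × +/- → 3/4 Rh+, 1/4 Rh-; so P(type AB, Rh-negative) = 1/2 × 1/4 = 1/8 per child.
All 3 independent: (1/8)^3 = 1/512.

1/512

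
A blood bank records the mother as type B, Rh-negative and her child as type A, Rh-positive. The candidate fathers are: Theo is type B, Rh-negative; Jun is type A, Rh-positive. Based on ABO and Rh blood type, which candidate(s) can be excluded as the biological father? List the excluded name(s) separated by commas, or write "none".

Theo

A candidate is excluded only if no genotype consistent with his phenotype could produce a type A, Rh-positive child with a type B, Rh-negative mother.
Theo (type B, Rh-): no genotype consistent with that phenotype can produce a type-A Rh+ child with a type-B mother.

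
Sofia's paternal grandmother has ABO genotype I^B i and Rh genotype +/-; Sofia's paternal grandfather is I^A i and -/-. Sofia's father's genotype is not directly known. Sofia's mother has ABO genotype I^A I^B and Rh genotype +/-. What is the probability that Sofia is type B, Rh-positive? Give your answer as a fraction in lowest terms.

15/64

Sofia's father's ABO genotype from I^B i × I^A i: 1/4 I^A I^B, 1/4 I^A i, 1/4 I^B i, 1/4 i i.
Crossing each possibility with the mother I^A I^B and summing P(type B): 1/4·1/4 + 1/4·1/4 + 1/4·1/2 + 1/4·1/2 = 3/8.
Similarly for Rh via the father's Rh distribution: P(Rh+) = 5/8.
Independent loci: 3/8 × 5/8 = 15/64.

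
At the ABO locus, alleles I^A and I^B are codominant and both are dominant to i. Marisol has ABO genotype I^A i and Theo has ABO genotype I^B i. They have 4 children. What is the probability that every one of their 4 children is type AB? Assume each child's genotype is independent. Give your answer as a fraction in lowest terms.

1/256

ABO cross I^A i × I^B i → 1/4 O, 1/4 A, 1/4 B, 1/4 AB.
So P(type AB) = 1/4 per child.
All 4 independent: (1/4)^4 = 1/256.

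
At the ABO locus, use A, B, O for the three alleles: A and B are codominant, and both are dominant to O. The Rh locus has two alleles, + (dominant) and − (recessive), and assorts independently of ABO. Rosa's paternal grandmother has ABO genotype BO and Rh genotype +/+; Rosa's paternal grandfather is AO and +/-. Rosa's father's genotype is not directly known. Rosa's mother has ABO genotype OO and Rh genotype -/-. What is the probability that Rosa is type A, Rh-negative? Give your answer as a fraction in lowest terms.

1/16

Rosa's father's ABO genotype from BO × AO: 1/4 AB, 1/4 AO, 1/4 BO, 1/4 OO.
Crossing each possibility with the mother OO and summing P(type A): 1/4·1/2 + 1/4·1/2 + 1/4·0 + 1/4·0 = 1/4.
Similarly for Rh via the father's Rh distribution: P(Rh-) = 1/4.
Independent loci: 1/4 × 1/4 = 1/16.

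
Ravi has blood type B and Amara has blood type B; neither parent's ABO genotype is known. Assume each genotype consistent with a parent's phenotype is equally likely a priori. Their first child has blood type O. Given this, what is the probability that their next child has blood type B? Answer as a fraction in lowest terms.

3/4

Possible genotypes: Ravi ∈ {BB, BO}; Amara ∈ {BB, BO}.
Weight each parental genotype pair by prior × P(type-O child):
  BO × BO: posterior weight 1; P(next child type B) = 3/4.
Weighted sum = 3/4.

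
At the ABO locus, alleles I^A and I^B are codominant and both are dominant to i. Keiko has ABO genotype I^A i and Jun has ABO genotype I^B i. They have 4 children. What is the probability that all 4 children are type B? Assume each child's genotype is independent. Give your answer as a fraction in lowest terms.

1/256

ABO cross I^A i × I^B i → 1/4 O, 1/4 A, 1/4 B, 1/4 AB.
So P(type B) = 1/4 per child.
All 4 independent: (1/4)^4 = 1/256.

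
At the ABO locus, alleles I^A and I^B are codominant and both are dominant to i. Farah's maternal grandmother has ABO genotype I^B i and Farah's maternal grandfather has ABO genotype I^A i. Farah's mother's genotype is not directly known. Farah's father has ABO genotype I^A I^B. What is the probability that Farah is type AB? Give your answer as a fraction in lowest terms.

1/4

Farah's mother's ABO genotype from I^B i × I^A i: 1/4 I^A I^B, 1/4 I^A i, 1/4 I^B i, 1/4 i i.
Crossing each possibility with the father I^A I^B and summing P(type AB): 1/4·1/2 + 1/4·1/4 + 1/4·1/4 + 1/4·0 = 1/4.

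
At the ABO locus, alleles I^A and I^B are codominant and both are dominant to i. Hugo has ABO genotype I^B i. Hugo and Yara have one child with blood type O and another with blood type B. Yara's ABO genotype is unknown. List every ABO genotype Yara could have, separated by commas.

For each candidate genotype of Yara, check whether crossing it with I^B i can produce every observed child phenotype.
  I^A I^A → possible child types {A, AB} ✗
  I^A I^B → possible child types {A, B, AB} ✗
  I^A i → possible child types {O, A, B, AB} ✓
  I^B I^B → possible child types {B} ✗
  I^B i → possible child types {O, B} ✓
  i i → possible child types {O, B} ✓

I^A i, I^B i, i i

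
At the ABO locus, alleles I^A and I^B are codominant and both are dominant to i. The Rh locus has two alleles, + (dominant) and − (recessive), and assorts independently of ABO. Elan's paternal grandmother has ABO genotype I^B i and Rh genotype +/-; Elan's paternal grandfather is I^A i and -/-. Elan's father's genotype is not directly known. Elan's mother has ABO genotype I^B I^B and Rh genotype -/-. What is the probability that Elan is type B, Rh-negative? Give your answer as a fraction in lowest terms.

9/16

Elan's father's ABO genotype from I^B i × I^A i: 1/4 I^A I^B, 1/4 I^A i, 1/4 I^B i, 1/4 i i.
Crossing each possibility with the mother I^B I^B and summing P(type B): 1/4·1/2 + 1/4·1/2 + 1/4·1 + 1/4·1 = 3/4.
Similarly for Rh via the father's Rh distribution: P(Rh-) = 3/4.
Independent loci: 3/4 × 3/4 = 9/16.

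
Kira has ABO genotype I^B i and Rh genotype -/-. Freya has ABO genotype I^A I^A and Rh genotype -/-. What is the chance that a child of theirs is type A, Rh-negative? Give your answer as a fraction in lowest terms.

ABO cross I^B i × I^A I^A → offspring phenotypes: 1/2 A, 1/2 AB.
Rh cross -/- × -/- → 1 Rh-.
Independent loci: P(type A, Rh-negative) = 1/2 × 1 = 1/2.

1/2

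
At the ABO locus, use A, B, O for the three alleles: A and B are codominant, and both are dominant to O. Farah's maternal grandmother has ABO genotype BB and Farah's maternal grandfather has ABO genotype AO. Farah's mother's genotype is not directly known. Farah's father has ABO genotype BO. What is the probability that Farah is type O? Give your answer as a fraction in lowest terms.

1/8

Farah's mother's ABO genotype from BB × AO: 1/2 AB, 1/2 BO.
Crossing each possibility with the father BO and summing P(type O): 1/2·0 + 1/2·1/4 = 1/8.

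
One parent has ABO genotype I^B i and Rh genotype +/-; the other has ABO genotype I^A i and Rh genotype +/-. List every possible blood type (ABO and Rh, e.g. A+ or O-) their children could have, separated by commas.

Gametes from I^B i × I^A i give offspring ABO genotypes I^A I^B, I^A i, I^B i, i i, i.e. phenotypes O, A, B, AB.
Rh cross +/- × +/- → phenotypes Rh+, Rh-.
Combining independently: O+, O-, A+, A-, B+, B-, AB+, AB-.

O+, O-, A+, A-, B+, B-, AB+, AB-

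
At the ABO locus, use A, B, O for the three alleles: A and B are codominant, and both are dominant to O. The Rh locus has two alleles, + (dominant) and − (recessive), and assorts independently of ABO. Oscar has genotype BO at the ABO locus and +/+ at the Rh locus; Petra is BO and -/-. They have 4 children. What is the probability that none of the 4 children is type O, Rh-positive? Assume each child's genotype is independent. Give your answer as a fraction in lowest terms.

81/256

ABO cross BO × BO → 1/4 O, 3/4 B.
Rh cross +/+ × -/- → 1 Rh+; so P(type O, Rh-positive) = 1/4 × 1 = 1/4 per child.
P(not type O, Rh-positive) = 3/4 for one child; (3/4)^4 = 81/256.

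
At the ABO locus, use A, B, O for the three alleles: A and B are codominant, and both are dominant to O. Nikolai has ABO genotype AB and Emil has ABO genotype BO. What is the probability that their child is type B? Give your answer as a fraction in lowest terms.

1/2

ABO cross AB × BO → offspring phenotypes: 1/4 A, 1/2 B, 1/4 AB.
So P(type B) = 1/2.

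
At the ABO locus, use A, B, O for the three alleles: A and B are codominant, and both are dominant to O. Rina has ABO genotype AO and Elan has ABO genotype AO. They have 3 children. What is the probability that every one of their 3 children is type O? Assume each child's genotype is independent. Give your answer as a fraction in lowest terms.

1/64

ABO cross AO × AO → 1/4 O, 3/4 A.
So P(type O) = 1/4 per child.
All 3 independent: (1/4)^3 = 1/64.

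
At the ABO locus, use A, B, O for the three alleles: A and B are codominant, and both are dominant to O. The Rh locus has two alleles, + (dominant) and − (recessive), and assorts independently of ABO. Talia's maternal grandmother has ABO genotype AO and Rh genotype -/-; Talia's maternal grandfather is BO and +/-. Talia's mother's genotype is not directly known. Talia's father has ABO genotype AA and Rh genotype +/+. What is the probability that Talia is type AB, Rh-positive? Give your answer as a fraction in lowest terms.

1/4

Talia's mother's ABO genotype from AO × BO: 1/4 AB, 1/4 AO, 1/4 BO, 1/4 OO.
Crossing each possibility with the father AA and summing P(type AB): 1/4·1/2 + 1/4·0 + 1/4·1/2 + 1/4·0 = 1/4.
Similarly for Rh via the mother's Rh distribution: P(Rh+) = 1.
Independent loci: 1/4 × 1 = 1/4.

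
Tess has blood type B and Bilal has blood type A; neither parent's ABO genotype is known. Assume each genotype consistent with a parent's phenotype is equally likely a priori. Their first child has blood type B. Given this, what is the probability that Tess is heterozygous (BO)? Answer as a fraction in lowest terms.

1/3

Possible genotypes: Tess ∈ {BB, BO}; Bilal ∈ {AA, AO}.
Weight each parental genotype pair by prior × P(type-B child):
  BB × AO: posterior weight 2/3.
  BO × AO: posterior weight 1/3.
Sum the posterior weight over pairs where Tess is BO: 1/3.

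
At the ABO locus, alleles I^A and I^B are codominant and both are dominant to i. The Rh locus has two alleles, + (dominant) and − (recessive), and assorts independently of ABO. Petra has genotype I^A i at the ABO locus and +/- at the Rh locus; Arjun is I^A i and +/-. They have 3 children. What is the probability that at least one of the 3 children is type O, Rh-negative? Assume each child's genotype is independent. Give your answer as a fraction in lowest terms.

721/4096

ABO cross I^A i × I^A i → 1/4 O, 3/4 A.
Rh cross +/- × +/- → 3/4 Rh+, 1/4 Rh-; so P(type O, Rh-negative) = 1/4 × 1/4 = 1/16 per child.
P(none) = (15/16)^3 = 3375/4096; P(at least one) = 1 − 3375/4096 = 721/4096.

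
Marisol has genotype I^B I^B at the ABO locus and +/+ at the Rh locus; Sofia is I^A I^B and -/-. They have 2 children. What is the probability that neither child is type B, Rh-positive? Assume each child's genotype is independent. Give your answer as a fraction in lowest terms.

ABO cross I^B I^B × I^A I^B → 1/2 B, 1/2 AB.
Rh cross +/+ × -/- → 1 Rh+; so P(type B, Rh-positive) = 1/2 × 1 = 1/2 per child.
P(not type B, Rh-positive) = 1/2 for one child; (1/2)^2 = 1/4.

1/4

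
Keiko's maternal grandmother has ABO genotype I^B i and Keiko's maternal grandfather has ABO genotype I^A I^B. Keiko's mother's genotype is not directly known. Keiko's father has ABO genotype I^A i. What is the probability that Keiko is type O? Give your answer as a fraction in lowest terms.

Keiko's mother's ABO genotype from I^B i × I^A I^B: 1/4 I^A I^B, 1/4 I^A i, 1/4 I^B I^B, 1/4 I^B i.
Crossing each possibility with the father I^A i and summing P(type O): 1/4·0 + 1/4·1/4 + 1/4·0 + 1/4·1/4 = 1/8.

1/8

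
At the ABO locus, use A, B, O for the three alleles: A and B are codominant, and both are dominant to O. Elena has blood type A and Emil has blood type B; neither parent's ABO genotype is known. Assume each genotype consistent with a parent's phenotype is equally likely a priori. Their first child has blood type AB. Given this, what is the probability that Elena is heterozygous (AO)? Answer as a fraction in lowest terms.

Possible genotypes: Elena ∈ {AA, AO}; Emil ∈ {BB, BO}.
Weight each parental genotype pair by prior × P(type-AB child):
  AA × BB: posterior weight 4/9.
  AA × BO: posterior weight 2/9.
  AO × BB: posterior weight 2/9.
  AO × BO: posterior weight 1/9.
Sum the posterior weight over pairs where Elena is AO: 1/3.

1/3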